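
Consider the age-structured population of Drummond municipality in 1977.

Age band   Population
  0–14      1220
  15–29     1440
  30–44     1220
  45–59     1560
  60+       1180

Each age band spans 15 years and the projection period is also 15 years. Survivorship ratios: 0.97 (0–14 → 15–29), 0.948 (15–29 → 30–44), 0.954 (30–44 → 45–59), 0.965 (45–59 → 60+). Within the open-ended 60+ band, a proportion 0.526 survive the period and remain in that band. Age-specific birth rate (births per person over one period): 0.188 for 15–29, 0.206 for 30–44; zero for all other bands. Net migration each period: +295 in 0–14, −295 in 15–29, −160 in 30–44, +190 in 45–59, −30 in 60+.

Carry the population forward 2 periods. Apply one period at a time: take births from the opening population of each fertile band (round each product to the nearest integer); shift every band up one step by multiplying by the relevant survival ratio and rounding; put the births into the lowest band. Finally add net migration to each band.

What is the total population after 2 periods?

5608

[period 1]
Births: 1440 × 0.188 = 271 ; 1220 × 0.206 = 251 — total 522
15–29: 1220 × 0.97 = 1183
30–44: 1440 × 0.948 = 1365
45–59: 1220 × 0.954 = 1164
60+: 1560 × 0.965 + 1180 × 0.526 = 1505 + 621 = 2126
Net migration: 0–14 + 295 → 817; 15–29 − 295 → 888; 30–44 − 160 → 1205; 45–59 + 190 → 1354; 60+ − 30 → 2096
Giving 817 / 888 / 1205 / 1354 / 2096.
[period 2]
Births: 888 × 0.188 = 167 ; 1205 × 0.206 = 248 — total 415
15–29: 817 × 0.97 = 792
30–44: 888 × 0.948 = 842
45–59: 1205 × 0.954 = 1150
60+: 1354 × 0.965 + 2096 × 0.526 = 1307 + 1102 = 2409
Net migration: 0–14 + 295 → 710; 15–29 − 295 → 497; 30–44 − 160 → 682; 45–59 + 190 → 1340; 60+ − 30 → 2379
Giving 710 / 497 / 682 / 1340 / 2379.
Total after period 2: 710 + 497 + 682 + 1340 + 2379 = 5608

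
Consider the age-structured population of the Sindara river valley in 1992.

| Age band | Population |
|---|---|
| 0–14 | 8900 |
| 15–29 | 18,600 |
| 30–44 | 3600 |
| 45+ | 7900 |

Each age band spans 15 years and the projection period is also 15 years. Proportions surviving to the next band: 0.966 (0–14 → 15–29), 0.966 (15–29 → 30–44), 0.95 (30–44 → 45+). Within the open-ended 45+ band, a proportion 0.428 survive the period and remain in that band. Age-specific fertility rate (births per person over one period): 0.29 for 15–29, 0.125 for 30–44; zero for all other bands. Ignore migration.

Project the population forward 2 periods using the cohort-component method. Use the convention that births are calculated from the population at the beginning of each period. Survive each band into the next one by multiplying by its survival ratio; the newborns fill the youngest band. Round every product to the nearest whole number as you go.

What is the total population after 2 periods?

After projecting period 1:
Births: 18600 * 0.29 = 5394 ; 3600 * 0.125 = 450 — total 5844
15–29: 8900 * 0.966 = 8597
30–44: 18600 * 0.966 = 17968
45+: 3600 * 0.95 + 7900 * 0.428 = 3420 + 3381 = 6801
→ [5844, 8597, 17968, 6801]
After projecting period 2:
Births: 8597 * 0.29 = 2493 ; 17968 * 0.125 = 2246 — total 4739
15–29: 5844 * 0.966 = 5645
30–44: 8597 * 0.966 = 8305
45+: 17968 * 0.95 + 6801 * 0.428 = 17070 + 2911 = 19981
→ [4739, 5645, 8305, 19981]
Total after period 2: 4739 + 5645 + 8305 + 19981 = 38670

38670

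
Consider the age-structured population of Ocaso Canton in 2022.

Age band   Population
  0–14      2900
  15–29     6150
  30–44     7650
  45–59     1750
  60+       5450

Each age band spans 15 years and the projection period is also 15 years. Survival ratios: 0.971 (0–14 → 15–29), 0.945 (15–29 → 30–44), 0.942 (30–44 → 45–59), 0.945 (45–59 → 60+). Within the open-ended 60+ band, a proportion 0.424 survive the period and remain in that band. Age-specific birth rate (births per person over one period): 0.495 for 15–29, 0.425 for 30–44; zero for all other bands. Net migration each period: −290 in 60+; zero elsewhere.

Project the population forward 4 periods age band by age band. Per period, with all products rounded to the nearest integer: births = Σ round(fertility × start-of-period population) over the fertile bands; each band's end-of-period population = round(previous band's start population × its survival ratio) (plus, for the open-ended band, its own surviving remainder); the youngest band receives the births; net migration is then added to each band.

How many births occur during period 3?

Numbering the bands 1..5 from youngest to oldest:
[period 1]
Births: 6150 × 0.495 = 3044 ; 7650 × 0.425 = 3251 ⇒ total 6295
Band 2: 2900 × 0.971 = 2816
Band 3: 6150 × 0.945 = 5812
Band 4: 7650 × 0.942 = 7206
Band 5: 1750 × 0.945 + 5450 × 0.424 = 1654 + 2311 = 3965
Net migration: Band 5 − 290 → 3675
Population now: 0–14=6295, 15–29=2816, 30–44=5812, 45–59=7206, 60+=3675
[period 2]
Births: 2816 × 0.495 = 1394 ; 5812 × 0.425 = 2470 ⇒ total 3864
Band 2: 6295 × 0.971 = 6112
Band 3: 2816 × 0.945 = 2661
Band 4: 5812 × 0.942 = 5475
Band 5: 7206 × 0.945 + 3675 × 0.424 = 6810 + 1558 = 8368
Net migration: Band 5 − 290 → 8078
Population now: 0–14=3864, 15–29=6112, 30–44=2661, 45–59=5475, 60+=8078
[period 3]
Births: 6112 × 0.495 = 3025 ; 2661 × 0.425 = 1131 ⇒ total 4156
Band 2: 3864 × 0.971 = 3752
Band 3: 6112 × 0.945 = 5776
Band 4: 2661 × 0.942 = 2507
Band 5: 5475 × 0.945 + 8078 × 0.424 = 5174 + 3425 = 8599
Net migration: Band 5 − 290 → 8309
Population now: 0–14=4156, 15–29=3752, 30–44=5776, 45–59=2507, 60+=8309

4156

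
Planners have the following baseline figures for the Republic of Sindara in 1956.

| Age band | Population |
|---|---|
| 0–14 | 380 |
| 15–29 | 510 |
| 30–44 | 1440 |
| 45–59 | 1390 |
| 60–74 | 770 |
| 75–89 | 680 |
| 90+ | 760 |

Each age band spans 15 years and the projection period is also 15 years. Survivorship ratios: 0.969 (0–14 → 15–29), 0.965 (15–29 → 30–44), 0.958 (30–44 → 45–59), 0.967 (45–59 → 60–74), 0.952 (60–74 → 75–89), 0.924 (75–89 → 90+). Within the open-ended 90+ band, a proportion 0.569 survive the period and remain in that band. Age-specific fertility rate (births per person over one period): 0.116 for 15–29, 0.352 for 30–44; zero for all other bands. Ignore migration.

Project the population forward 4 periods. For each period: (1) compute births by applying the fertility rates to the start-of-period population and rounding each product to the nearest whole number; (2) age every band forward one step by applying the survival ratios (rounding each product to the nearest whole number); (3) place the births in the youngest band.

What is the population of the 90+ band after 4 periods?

2260

Let band 1 be 0–14 through band 7 = 90+.
[period 1]
Births: 510 × 0.116 = 59 ; 1440 × 0.352 = 507 — total 566
Band 2: 380 × 0.969 = 368
Band 3: 510 × 0.965 = 492
Band 4: 1440 × 0.958 = 1380
Band 5: 1390 × 0.967 = 1344
Band 6: 770 × 0.952 = 733
Band 7: 680 × 0.924 + 760 × 0.569 = 628 + 432 = 1060
End of period: [566, 368, 492, 1380, 1344, 733, 1060]
[period 2]
Births: 368 × 0.116 = 43 ; 492 × 0.352 = 173 — total 216
Band 2: 566 × 0.969 = 548
Band 3: 368 × 0.965 = 355
Band 4: 492 × 0.958 = 471
Band 5: 1380 × 0.967 = 1334
Band 6: 1344 × 0.952 = 1279
Band 7: 733 × 0.924 + 1060 × 0.569 = 677 + 603 = 1280
End of period: [216, 548, 355, 471, 1334, 1279, 1280]
[period 3]
Births: 548 × 0.116 = 64 ; 355 × 0.352 = 125 — total 189
Band 2: 216 × 0.969 = 209
Band 3: 548 × 0.965 = 529
Band 4: 355 × 0.958 = 340
Band 5: 471 × 0.967 = 455
Band 6: 1334 × 0.952 = 1270
Band 7: 1279 × 0.924 + 1280 × 0.569 = 1182 + 728 = 1910
End of period: [189, 209, 529, 340, 455, 1270, 1910]
[period 4]
Births: 209 × 0.116 = 24 ; 529 × 0.352 = 186 — total 210
Band 2: 189 × 0.969 = 183
Band 3: 209 × 0.965 = 202
Band 4: 529 × 0.958 = 507
Band 5: 340 × 0.967 = 329
Band 6: 455 × 0.952 = 433
Band 7: 1270 × 0.924 + 1910 × 0.569 = 1173 + 1087 = 2260
End of period: [210, 183, 202, 507, 329, 433, 2260]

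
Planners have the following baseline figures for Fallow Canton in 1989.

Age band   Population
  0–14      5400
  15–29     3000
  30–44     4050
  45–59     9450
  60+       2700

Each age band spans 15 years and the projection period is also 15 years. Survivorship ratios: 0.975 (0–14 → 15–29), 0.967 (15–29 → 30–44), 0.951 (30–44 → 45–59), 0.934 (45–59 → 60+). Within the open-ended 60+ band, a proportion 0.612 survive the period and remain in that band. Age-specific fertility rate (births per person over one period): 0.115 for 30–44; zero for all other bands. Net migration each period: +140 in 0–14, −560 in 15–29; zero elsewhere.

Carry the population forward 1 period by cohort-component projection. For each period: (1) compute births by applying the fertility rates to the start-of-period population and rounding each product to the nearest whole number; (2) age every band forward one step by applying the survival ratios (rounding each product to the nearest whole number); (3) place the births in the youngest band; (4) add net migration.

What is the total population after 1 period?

22542

Let band 1 be 0–14 through band 5 = 60+.
[period 1]
Births: 4050 * 0.115 = 466
Band 2: 5400 * 0.975 = 5265
Band 3: 3000 * 0.967 = 2901
Band 4: 4050 * 0.951 = 3852
Band 5: 9450 * 0.934 + 2700 * 0.612 = 8826 + 1652 = 10478
Net migration: Band 1 + 140 → 606; Band 2 − 560 → 4705
→ [606, 4705, 2901, 3852, 10478]
Total after period 1: 606 + 4705 + 2901 + 3852 + 10478 = 22542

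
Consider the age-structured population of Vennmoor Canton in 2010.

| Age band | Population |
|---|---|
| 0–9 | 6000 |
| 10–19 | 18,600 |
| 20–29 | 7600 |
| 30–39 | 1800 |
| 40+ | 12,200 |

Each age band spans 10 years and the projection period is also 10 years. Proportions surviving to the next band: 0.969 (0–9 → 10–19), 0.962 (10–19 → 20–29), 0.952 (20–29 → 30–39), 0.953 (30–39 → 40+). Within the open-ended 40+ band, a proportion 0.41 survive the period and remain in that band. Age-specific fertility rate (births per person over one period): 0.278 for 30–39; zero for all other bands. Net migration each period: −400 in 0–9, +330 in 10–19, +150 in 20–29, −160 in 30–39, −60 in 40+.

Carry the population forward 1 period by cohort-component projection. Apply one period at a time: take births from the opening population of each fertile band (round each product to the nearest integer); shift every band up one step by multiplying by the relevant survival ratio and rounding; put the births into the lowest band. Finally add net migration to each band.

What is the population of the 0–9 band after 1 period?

100

— Period 1 —
Births: 1800 * 0.278 = 500
10–19: 6000 * 0.969 = 5814
20–29: 18600 * 0.962 = 17893
30–39: 7600 * 0.952 = 7235
40+: 1800 * 0.953 + 12200 * 0.41 = 1715 + 5002 = 6717
Net migration: 0–9 − 400 → 100; 10–19 + 330 → 6144; 20–29 + 150 → 18043; 30–39 − 160 → 7075; 40+ − 60 → 6657
Population now: 0–9=100, 10–19=6144, 20–29=18043, 30–39=7075, 40+=6657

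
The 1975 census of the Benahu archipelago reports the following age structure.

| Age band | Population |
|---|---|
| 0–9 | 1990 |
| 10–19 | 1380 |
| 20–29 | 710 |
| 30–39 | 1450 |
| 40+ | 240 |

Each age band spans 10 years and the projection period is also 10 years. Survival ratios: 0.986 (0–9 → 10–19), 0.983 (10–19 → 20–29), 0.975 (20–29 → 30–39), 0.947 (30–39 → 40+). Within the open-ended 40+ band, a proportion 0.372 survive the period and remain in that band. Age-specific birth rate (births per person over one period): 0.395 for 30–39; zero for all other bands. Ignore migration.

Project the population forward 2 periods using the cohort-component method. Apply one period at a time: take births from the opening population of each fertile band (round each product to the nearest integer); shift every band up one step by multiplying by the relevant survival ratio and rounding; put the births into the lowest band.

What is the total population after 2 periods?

5289

[period 1]
Births: 1450 * 0.395 = 573
10–19: 1990 * 0.986 = 1962
20–29: 1380 * 0.983 = 1357
30–39: 710 * 0.975 = 692
40+: 1450 * 0.947 + 240 * 0.372 = 1373 + 89 = 1462
Giving 573 / 1962 / 1357 / 692 / 1462.
[period 2]
Births: 692 * 0.395 = 273
10–19: 573 * 0.986 = 565
20–29: 1962 * 0.983 = 1929
30–39: 1357 * 0.975 = 1323
40+: 692 * 0.947 + 1462 * 0.372 = 655 + 544 = 1199
Giving 273 / 565 / 1929 / 1323 / 1199.
Total after period 2: 273 + 565 + 1929 + 1323 + 1199 = 5289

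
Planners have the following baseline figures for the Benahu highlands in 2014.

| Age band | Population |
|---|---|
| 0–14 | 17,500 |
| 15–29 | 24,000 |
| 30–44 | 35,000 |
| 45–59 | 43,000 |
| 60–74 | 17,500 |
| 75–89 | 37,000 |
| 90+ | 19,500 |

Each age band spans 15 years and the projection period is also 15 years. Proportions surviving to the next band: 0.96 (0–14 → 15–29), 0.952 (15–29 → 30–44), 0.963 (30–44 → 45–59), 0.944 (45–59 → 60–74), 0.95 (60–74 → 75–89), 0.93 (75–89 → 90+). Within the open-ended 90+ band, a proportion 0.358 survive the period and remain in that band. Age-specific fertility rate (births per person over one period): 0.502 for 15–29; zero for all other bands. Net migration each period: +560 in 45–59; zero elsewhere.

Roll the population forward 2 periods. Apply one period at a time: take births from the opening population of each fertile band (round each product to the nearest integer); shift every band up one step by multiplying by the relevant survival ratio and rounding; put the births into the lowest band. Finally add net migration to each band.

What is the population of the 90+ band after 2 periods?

[period 1]
Births: 24000 × 0.502 = 12048
15–29: 17500 × 0.96 = 16800
30–44: 24000 × 0.952 = 22848
45–59: 35000 × 0.963 = 33705
60–74: 43000 × 0.944 = 40592
75–89: 17500 × 0.95 = 16625
90+: 37000 × 0.93 + 19500 × 0.358 = 34410 + 6981 = 41391
Net migration: 45–59 + 560 → 34265
Population now: 0–14=12048, 15–29=16800, 30–44=22848, 45–59=34265, 60–74=40592, 75–89=16625, 90+=41391
[period 2]
Births: 16800 × 0.502 = 8434
15–29: 12048 × 0.96 = 11566
30–44: 16800 × 0.952 = 15994
45–59: 22848 × 0.963 = 22003
60–74: 34265 × 0.944 = 32346
75–89: 40592 × 0.95 = 38562
90+: 16625 × 0.93 + 41391 × 0.358 = 15461 + 14818 = 30279
Net migration: 45–59 + 560 → 22563
Population now: 0–14=8434, 15–29=11566, 30–44=15994, 45–59=22563, 60–74=32346, 75–89=38562, 90+=30279

30279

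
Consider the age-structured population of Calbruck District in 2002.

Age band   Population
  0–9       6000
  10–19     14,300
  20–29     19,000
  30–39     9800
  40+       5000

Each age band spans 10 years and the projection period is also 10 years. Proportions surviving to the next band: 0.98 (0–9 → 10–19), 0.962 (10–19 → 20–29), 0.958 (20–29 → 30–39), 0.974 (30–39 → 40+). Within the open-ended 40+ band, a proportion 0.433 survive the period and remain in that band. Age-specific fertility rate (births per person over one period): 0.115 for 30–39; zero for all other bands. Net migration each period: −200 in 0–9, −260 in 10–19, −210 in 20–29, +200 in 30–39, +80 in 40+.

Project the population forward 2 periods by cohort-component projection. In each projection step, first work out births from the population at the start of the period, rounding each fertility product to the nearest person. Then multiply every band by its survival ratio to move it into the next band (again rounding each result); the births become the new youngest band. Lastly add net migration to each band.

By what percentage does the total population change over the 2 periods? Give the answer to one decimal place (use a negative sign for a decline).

-18.6

Period 1.
Births: 9800 × 0.115 = 1127
10–19: 6000 × 0.98 = 5880
20–29: 14300 × 0.962 = 13757
30–39: 19000 × 0.958 = 18202
40+: 9800 × 0.974 + 5000 × 0.433 = 9545 + 2165 = 11710
Net migration: 0–9 − 200 → 927; 10–19 − 260 → 5620; 20–29 − 210 → 13547; 30–39 + 200 → 18402; 40+ + 80 → 11790
→ [927, 5620, 13547, 18402, 11790]
Period 2.
Births: 18402 × 0.115 = 2116
10–19: 927 × 0.98 = 908
20–29: 5620 × 0.962 = 5406
30–39: 13547 × 0.958 = 12978
40+: 18402 × 0.974 + 11790 × 0.433 = 17924 + 5105 = 23029
Net migration: 0–9 − 200 → 1916; 10–19 − 260 → 648; 20–29 − 210 → 5196; 30–39 + 200 → 13178; 40+ + 80 → 23109
→ [1916, 648, 5196, 13178, 23109]
Total: 54100 → 44047; change = -10053; percentage change = -18.6%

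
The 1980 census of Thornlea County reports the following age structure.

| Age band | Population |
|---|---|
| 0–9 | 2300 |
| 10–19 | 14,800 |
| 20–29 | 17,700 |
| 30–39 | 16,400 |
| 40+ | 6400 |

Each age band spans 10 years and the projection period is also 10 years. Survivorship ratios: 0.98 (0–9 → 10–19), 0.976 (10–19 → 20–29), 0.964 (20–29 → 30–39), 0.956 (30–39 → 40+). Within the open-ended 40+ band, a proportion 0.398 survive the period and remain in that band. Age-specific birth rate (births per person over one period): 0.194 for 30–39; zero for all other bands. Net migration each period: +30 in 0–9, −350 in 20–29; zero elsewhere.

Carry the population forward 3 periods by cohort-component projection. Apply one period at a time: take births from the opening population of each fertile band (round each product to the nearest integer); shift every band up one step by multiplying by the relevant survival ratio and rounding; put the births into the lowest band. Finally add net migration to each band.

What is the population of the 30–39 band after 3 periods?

(Groups numbered youngest = 1 to oldest = 5.)
— Period 1 —
Births: 16400 × 0.194 = 3182
Group 2: 2300 × 0.98 = 2254
Group 3: 14800 × 0.976 = 14445
Group 4: 17700 × 0.964 = 17063
Group 5: 16400 × 0.956 + 6400 × 0.398 = 15678 + 2547 = 18225
Net migration: Group 1 + 30 → 3212; Group 3 − 350 → 14095
→ [3212, 2254, 14095, 17063, 18225]
— Period 2 —
Births: 17063 × 0.194 = 3310
Group 2: 3212 × 0.98 = 3148
Group 3: 2254 × 0.976 = 2200
Group 4: 14095 × 0.964 = 13588
Group 5: 17063 × 0.956 + 18225 × 0.398 = 16312 + 7254 = 23566
Net migration: Group 1 + 30 → 3340; Group 3 − 350 → 1850
→ [3340, 3148, 1850, 13588, 23566]
— Period 3 —
Births: 13588 × 0.194 = 2636
Group 2: 3340 × 0.98 = 3273
Group 3: 3148 × 0.976 = 3072
Group 4: 1850 × 0.964 = 1783
Group 5: 13588 × 0.956 + 23566 × 0.398 = 12990 + 9379 = 22369
Net migration: Group 1 + 30 → 2666; Group 3 − 350 → 2722
→ [2666, 3273, 2722, 1783, 22369]

1783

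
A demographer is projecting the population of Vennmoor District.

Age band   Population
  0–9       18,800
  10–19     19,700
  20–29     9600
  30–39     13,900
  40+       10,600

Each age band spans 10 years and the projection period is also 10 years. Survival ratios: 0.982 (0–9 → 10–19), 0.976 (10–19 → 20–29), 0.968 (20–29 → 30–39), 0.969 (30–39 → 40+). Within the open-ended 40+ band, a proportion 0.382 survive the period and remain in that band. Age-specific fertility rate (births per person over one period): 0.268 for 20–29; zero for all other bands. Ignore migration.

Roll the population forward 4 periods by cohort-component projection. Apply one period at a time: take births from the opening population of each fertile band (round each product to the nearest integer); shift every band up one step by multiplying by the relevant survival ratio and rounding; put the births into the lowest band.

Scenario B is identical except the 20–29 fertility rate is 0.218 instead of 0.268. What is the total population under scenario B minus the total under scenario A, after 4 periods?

-2476

Let group 1 be 0–9 through group 5 = 40+.
— Period 1 —
Births: 9600 × 0.268 = 2573
Group 2: 18800 × 0.982 = 18462
Group 3: 19700 × 0.976 = 19227
Group 4: 9600 × 0.968 = 9293
Group 5: 13900 × 0.969 + 10600 × 0.382 = 13469 + 4049 = 17518
Giving 2573 / 18462 / 19227 / 9293 / 17518.
— Period 2 —
Births: 19227 × 0.268 = 5153
Group 2: 2573 × 0.982 = 2527
Group 3: 18462 × 0.976 = 18019
Group 4: 19227 × 0.968 = 18612
Group 5: 9293 × 0.969 + 17518 × 0.382 = 9005 + 6692 = 15697
Giving 5153 / 2527 / 18019 / 18612 / 15697.
— Period 3 —
Births: 18019 × 0.268 = 4829
Group 2: 5153 × 0.982 = 5060
Group 3: 2527 × 0.976 = 2466
Group 4: 18019 × 0.968 = 17442
Group 5: 18612 × 0.969 + 15697 × 0.382 = 18035 + 5996 = 24031
Giving 4829 / 5060 / 2466 / 17442 / 24031.
— Period 4 —
Births: 2466 × 0.268 = 661
Group 2: 4829 × 0.982 = 4742
Group 3: 5060 × 0.976 = 4939
Group 4: 2466 × 0.968 = 2387
Group 5: 17442 × 0.969 + 24031 × 0.382 = 16901 + 9180 = 26081
Giving 661 / 4742 / 4939 / 2387 / 26081.
Scenario A total after 4 periods: 38810
Scenario B projection —
— Period 1 —
Births: 9600 × 0.218 = 2093
Group 2: 18800 × 0.982 = 18462
Group 3: 19700 × 0.976 = 19227
Group 4: 9600 × 0.968 = 9293
Group 5: 13900 × 0.969 + 10600 × 0.382 = 13469 + 4049 = 17518
Giving 2093 / 18462 / 19227 / 9293 / 17518.
— Period 2 —
Births: 19227 × 0.218 = 4191
Group 2: 2093 × 0.982 = 2055
Group 3: 18462 × 0.976 = 18019
Group 4: 19227 × 0.968 = 18612
Group 5: 9293 × 0.969 + 17518 × 0.382 = 9005 + 6692 = 15697
Giving 4191 / 2055 / 18019 / 18612 / 15697.
— Period 3 —
Births: 18019 × 0.218 = 3928
Group 2: 4191 × 0.982 = 4116
Group 3: 2055 × 0.976 = 2006
Group 4: 18019 × 0.968 = 17442
Group 5: 18612 × 0.969 + 15697 × 0.382 = 18035 + 5996 = 24031
Giving 3928 / 4116 / 2006 / 17442 / 24031.
— Period 4 —
Births: 2006 × 0.218 = 437
Group 2: 3928 × 0.982 = 3857
Group 3: 4116 × 0.976 = 4017
Group 4: 2006 × 0.968 = 1942
Group 5: 17442 × 0.969 + 24031 × 0.382 = 16901 + 9180 = 26081
Giving 437 / 3857 / 4017 / 1942 / 26081.
Scenario B total after 4 periods: 36334
Difference B − A = 36334 − 38810 = -2476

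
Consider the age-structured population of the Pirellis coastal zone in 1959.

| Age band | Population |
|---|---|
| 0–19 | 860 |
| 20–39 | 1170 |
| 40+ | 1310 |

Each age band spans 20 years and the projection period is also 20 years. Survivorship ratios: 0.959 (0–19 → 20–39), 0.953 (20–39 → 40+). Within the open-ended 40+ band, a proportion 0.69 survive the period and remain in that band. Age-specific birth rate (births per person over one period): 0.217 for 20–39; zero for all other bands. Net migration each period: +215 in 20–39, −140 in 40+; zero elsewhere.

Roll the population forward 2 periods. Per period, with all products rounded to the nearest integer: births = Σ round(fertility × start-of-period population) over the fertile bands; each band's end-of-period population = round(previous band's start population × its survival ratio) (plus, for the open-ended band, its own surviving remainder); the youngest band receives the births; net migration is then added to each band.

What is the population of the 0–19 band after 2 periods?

Call the bands 1 to 3, youngest first.
[period 1]
Births: 1170 × 0.217 = 254
Band 2: 860 × 0.959 = 825
Band 3: 1170 × 0.953 + 1310 × 0.69 = 1115 + 904 = 2019
Net migration: Band 2 + 215 → 1040; Band 3 − 140 → 1879
→ [254, 1040, 1879]
[period 2]
Births: 1040 × 0.217 = 226
Band 2: 254 × 0.959 = 244
Band 3: 1040 × 0.953 + 1879 × 0.69 = 991 + 1297 = 2288
Net migration: Band 2 + 215 → 459; Band 3 − 140 → 2148
→ [226, 459, 2148]

226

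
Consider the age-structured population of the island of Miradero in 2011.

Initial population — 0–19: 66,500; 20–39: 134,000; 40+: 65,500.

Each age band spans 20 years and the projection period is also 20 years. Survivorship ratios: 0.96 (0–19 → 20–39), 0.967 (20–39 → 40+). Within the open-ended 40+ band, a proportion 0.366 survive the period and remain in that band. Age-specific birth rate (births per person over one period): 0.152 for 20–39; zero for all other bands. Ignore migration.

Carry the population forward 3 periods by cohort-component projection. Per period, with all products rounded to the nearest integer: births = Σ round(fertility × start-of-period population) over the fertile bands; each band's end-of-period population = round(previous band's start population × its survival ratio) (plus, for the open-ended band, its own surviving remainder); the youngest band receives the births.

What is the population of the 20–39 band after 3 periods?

9316

(Groups numbered youngest = 1 to oldest = 3.)
— Period 1 —
Births: 134000 × 0.152 = 20368
Group 2: 66500 × 0.96 = 63840
Group 3: 134000 × 0.967 + 65500 × 0.366 = 129578 + 23973 = 153551
Population now: 0–19=20368, 20–39=63840, 40+=153551
— Period 2 —
Births: 63840 × 0.152 = 9704
Group 2: 20368 × 0.96 = 19553
Group 3: 63840 × 0.967 + 153551 × 0.366 = 61733 + 56200 = 117933
Population now: 0–19=9704, 20–39=19553, 40+=117933
— Period 3 —
Births: 19553 × 0.152 = 2972
Group 2: 9704 × 0.96 = 9316
Group 3: 19553 × 0.967 + 117933 × 0.366 = 18908 + 43163 = 62071
Population now: 0–19=2972, 20–39=9316, 40+=62071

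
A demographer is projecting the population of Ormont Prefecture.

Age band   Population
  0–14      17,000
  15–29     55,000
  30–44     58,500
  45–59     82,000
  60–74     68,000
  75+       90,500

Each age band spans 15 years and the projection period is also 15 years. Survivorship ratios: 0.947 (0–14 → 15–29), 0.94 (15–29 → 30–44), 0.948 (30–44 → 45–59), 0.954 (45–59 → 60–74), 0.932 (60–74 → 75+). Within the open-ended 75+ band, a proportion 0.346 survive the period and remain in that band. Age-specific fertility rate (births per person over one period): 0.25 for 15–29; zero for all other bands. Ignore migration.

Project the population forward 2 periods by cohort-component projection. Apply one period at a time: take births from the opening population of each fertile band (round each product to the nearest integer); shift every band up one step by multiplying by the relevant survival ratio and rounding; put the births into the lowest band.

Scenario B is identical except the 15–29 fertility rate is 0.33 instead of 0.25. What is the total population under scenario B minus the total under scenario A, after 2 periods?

5455

Numbering the groups 1..6 from youngest to oldest:
After projecting period 1:
Births: 55000 × 0.25 = 13750
Group 2: 17000 × 0.947 = 16099
Group 3: 55000 × 0.94 = 51700
Group 4: 58500 × 0.948 = 55458
Group 5: 82000 × 0.954 = 78228
Group 6: 68000 × 0.932 + 90500 × 0.346 = 63376 + 31313 = 94689
Population now: 0–14=13750, 15–29=16099, 30–44=51700, 45–59=55458, 60–74=78228, 75+=94689
After projecting period 2:
Births: 16099 × 0.25 = 4025
Group 2: 13750 × 0.947 = 13021
Group 3: 16099 × 0.94 = 15133
Group 4: 51700 × 0.948 = 49012
Group 5: 55458 × 0.954 = 52907
Group 6: 78228 × 0.932 + 94689 × 0.346 = 72908 + 32762 = 105670
Population now: 0–14=4025, 15–29=13021, 30–44=15133, 45–59=49012, 60–74=52907, 75+=105670
Scenario A total after 2 periods: 239768
Scenario B projection —
After projecting period 1:
Births: 55000 × 0.33 = 18150
Group 2: 17000 × 0.947 = 16099
Group 3: 55000 × 0.94 = 51700
Group 4: 58500 × 0.948 = 55458
Group 5: 82000 × 0.954 = 78228
Group 6: 68000 × 0.932 + 90500 × 0.346 = 63376 + 31313 = 94689
Population now: 0–14=18150, 15–29=16099, 30–44=51700, 45–59=55458, 60–74=78228, 75+=94689
After projecting period 2:
Births: 16099 × 0.33 = 5313
Group 2: 18150 × 0.947 = 17188
Group 3: 16099 × 0.94 = 15133
Group 4: 51700 × 0.948 = 49012
Group 5: 55458 × 0.954 = 52907
Group 6: 78228 × 0.932 + 94689 × 0.346 = 72908 + 32762 = 105670
Population now: 0–14=5313, 15–29=17188, 30–44=15133, 45–59=49012, 60–74=52907, 75+=105670
Scenario B total after 2 periods: 245223
Difference B − A = 245223 − 239768 = 5455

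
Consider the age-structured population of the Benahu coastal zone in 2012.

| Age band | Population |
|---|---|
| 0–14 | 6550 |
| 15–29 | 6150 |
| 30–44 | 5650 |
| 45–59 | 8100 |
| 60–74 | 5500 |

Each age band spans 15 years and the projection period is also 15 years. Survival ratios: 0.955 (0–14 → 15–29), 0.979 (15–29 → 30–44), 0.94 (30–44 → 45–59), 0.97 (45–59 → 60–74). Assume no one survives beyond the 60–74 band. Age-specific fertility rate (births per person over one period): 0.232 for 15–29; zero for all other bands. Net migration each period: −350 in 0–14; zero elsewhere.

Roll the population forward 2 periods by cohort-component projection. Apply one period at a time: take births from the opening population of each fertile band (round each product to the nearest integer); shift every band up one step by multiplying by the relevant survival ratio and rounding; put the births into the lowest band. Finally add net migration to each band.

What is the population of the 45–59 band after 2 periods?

[period 1]
Births: 6150 × 0.232 = 1427
15–29: 6550 × 0.955 = 6255
30–44: 6150 × 0.979 = 6021
45–59: 5650 × 0.94 = 5311
60–74: 8100 × 0.97 = 7857
Net migration: 0–14 − 350 → 1077
Giving 1077 / 6255 / 6021 / 5311 / 7857.
[period 2]
Births: 6255 × 0.232 = 1451
15–29: 1077 × 0.955 = 1029
30–44: 6255 × 0.979 = 6124
45–59: 6021 × 0.94 = 5660
60–74: 5311 × 0.97 = 5152
Net migration: 0–14 − 350 → 1101
Giving 1101 / 1029 / 6124 / 5660 / 5152.

5660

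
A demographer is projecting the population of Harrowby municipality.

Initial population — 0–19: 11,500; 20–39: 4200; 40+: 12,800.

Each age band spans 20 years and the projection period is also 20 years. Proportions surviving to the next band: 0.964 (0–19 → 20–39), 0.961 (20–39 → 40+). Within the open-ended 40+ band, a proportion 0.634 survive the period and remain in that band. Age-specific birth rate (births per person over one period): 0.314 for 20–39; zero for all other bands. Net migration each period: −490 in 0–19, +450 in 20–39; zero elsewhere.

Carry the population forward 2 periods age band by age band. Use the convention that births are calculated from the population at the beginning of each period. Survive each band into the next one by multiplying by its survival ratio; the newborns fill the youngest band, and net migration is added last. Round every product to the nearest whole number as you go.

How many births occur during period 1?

After projecting period 1:
Births: 4200 * 0.314 = 1319
20–39: 11500 * 0.964 = 11086
40+: 4200 * 0.961 + 12800 * 0.634 = 4036 + 8115 = 12151
Net migration: 0–19 − 490 → 829; 20–39 + 450 → 11536
Population now: 0–19=829, 20–39=11536, 40+=12151

1319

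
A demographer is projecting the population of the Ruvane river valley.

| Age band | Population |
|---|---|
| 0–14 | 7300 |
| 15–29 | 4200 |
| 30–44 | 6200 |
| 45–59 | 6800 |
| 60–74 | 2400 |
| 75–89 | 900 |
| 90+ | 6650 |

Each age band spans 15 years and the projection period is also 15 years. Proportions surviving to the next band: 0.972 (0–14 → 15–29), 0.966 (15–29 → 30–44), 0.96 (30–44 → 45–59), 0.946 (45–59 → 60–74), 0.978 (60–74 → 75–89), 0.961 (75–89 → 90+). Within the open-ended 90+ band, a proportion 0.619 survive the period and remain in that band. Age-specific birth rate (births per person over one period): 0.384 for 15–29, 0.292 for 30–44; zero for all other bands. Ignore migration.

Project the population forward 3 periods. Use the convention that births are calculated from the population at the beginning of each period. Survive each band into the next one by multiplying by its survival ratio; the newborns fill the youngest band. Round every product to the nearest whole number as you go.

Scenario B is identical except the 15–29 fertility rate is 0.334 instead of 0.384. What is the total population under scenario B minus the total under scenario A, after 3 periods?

Call the bands 1 to 7, youngest first.
— Period 1 —
Births: 4200 × 0.384 = 1613 ; 6200 × 0.292 = 1810 ⇒ total 3423
Band 2: 7300 × 0.972 = 7096
Band 3: 4200 × 0.966 = 4057
Band 4: 6200 × 0.96 = 5952
Band 5: 6800 × 0.946 = 6433
Band 6: 2400 × 0.978 = 2347
Band 7: 900 × 0.961 + 6650 × 0.619 = 865 + 4116 = 4981
Giving 3423 / 7096 / 4057 / 5952 / 6433 / 2347 / 4981.
— Period 2 —
Births: 7096 × 0.384 = 2725 ; 4057 × 0.292 = 1185 ⇒ total 3910
Band 2: 3423 × 0.972 = 3327
Band 3: 7096 × 0.966 = 6855
Band 4: 4057 × 0.96 = 3895
Band 5: 5952 × 0.946 = 5631
Band 6: 6433 × 0.978 = 6291
Band 7: 2347 × 0.961 + 4981 × 0.619 = 2255 + 3083 = 5338
Giving 3910 / 3327 / 6855 / 3895 / 5631 / 6291 / 5338.
— Period 3 —
Births: 3327 × 0.384 = 1278 ; 6855 × 0.292 = 2002 ⇒ total 3280
Band 2: 3910 × 0.972 = 3801
Band 3: 3327 × 0.966 = 3214
Band 4: 6855 × 0.96 = 6581
Band 5: 3895 × 0.946 = 3685
Band 6: 5631 × 0.978 = 5507
Band 7: 6291 × 0.961 + 5338 × 0.619 = 6046 + 3304 = 9350
Giving 3280 / 3801 / 3214 / 6581 / 3685 / 5507 / 9350.
Scenario A total after 3 periods: 35418
Scenario B projection —
— Period 1 —
Births: 4200 × 0.334 = 1403 ; 6200 × 0.292 = 1810 ⇒ total 3213
Band 2: 7300 × 0.972 = 7096
Band 3: 4200 × 0.966 = 4057
Band 4: 6200 × 0.96 = 5952
Band 5: 6800 × 0.946 = 6433
Band 6: 2400 × 0.978 = 2347
Band 7: 900 × 0.961 + 6650 × 0.619 = 865 + 4116 = 4981
Giving 3213 / 7096 / 4057 / 5952 / 6433 / 2347 / 4981.
— Period 2 —
Births: 7096 × 0.334 = 2370 ; 4057 × 0.292 = 1185 ⇒ total 3555
Band 2: 3213 × 0.972 = 3123
Band 3: 7096 × 0.966 = 6855
Band 4: 4057 × 0.96 = 3895
Band 5: 5952 × 0.946 = 5631
Band 6: 6433 × 0.978 = 6291
Band 7: 2347 × 0.961 + 4981 × 0.619 = 2255 + 3083 = 5338
Giving 3555 / 3123 / 6855 / 3895 / 5631 / 6291 / 5338.
— Period 3 —
Births: 3123 × 0.334 = 1043 ; 6855 × 0.292 = 2002 ⇒ total 3045
Band 2: 3555 × 0.972 = 3455
Band 3: 3123 × 0.966 = 3017
Band 4: 6855 × 0.96 = 6581
Band 5: 3895 × 0.946 = 3685
Band 6: 5631 × 0.978 = 5507
Band 7: 6291 × 0.961 + 5338 × 0.619 = 6046 + 3304 = 9350
Giving 3045 / 3455 / 3017 / 6581 / 3685 / 5507 / 9350.
Scenario B total after 3 periods: 34640
Difference B − A = 34640 − 35418 = -778

-778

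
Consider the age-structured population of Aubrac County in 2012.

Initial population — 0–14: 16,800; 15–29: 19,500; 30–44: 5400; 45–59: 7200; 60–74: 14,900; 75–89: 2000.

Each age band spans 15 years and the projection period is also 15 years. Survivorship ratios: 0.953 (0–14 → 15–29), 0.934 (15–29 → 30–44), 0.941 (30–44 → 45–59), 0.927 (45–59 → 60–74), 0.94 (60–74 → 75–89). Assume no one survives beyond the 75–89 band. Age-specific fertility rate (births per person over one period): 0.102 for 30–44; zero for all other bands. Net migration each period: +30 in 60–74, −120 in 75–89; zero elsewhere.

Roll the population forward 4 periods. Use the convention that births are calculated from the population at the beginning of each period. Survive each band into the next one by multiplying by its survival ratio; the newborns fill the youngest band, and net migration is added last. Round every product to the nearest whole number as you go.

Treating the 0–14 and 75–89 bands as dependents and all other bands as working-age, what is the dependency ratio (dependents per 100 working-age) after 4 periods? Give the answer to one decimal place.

— Period 1 —
Births: 5400 × 0.102 = 551
15–29: 16800 × 0.953 = 16010
30–44: 19500 × 0.934 = 18213
45–59: 5400 × 0.941 = 5081
60–74: 7200 × 0.927 = 6674
75–89: 14900 × 0.94 = 14006
Net migration: 60–74 + 30 → 6704; 75–89 − 120 → 13886
Population now: 0–14=551, 15–29=16010, 30–44=18213, 45–59=5081, 60–74=6704, 75–89=13886
— Period 2 —
Births: 18213 × 0.102 = 1858
15–29: 551 × 0.953 = 525
30–44: 16010 × 0.934 = 14953
45–59: 18213 × 0.941 = 17138
60–74: 5081 × 0.927 = 4710
75–89: 6704 × 0.94 = 6302
Net migration: 60–74 + 30 → 4740; 75–89 − 120 → 6182
Population now: 0–14=1858, 15–29=525, 30–44=14953, 45–59=17138, 60–74=4740, 75–89=6182
— Period 3 —
Births: 14953 × 0.102 = 1525
15–29: 1858 × 0.953 = 1771
30–44: 525 × 0.934 = 490
45–59: 14953 × 0.941 = 14071
60–74: 17138 × 0.927 = 15887
75–89: 4740 × 0.94 = 4456
Net migration: 60–74 + 30 → 15917; 75–89 − 120 → 4336
Population now: 0–14=1525, 15–29=1771, 30–44=490, 45–59=14071, 60–74=15917, 75–89=4336
— Period 4 —
Births: 490 × 0.102 = 50
15–29: 1525 × 0.953 = 1453
30–44: 1771 × 0.934 = 1654
45–59: 490 × 0.941 = 461
60–74: 14071 × 0.927 = 13044
75–89: 15917 × 0.94 = 14962
Net migration: 60–74 + 30 → 13074; 75–89 − 120 → 14842
Population now: 0–14=50, 15–29=1453, 30–44=1654, 45–59=461, 60–74=13074, 75–89=14842
Dependents (band 0–14 + band 75–89) = 50 + 14842 = 14892; working-age = 16642; ratio = 14892/16642 × 100 = 89.5

89.5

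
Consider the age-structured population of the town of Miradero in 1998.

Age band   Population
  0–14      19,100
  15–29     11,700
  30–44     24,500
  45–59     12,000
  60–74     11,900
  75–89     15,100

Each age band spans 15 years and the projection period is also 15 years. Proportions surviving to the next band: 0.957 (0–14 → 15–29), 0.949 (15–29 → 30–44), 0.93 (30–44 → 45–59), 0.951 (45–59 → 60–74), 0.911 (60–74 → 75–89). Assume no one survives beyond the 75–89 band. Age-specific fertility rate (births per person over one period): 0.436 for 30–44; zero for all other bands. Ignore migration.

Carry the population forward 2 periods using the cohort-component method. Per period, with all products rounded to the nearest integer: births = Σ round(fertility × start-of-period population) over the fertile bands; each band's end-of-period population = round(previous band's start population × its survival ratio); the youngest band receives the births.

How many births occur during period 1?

Period 1:
Births: 24500 × 0.436 = 10682
15–29: 19100 × 0.957 = 18279
30–44: 11700 × 0.949 = 11103
45–59: 24500 × 0.93 = 22785
60–74: 12000 × 0.951 = 11412
75–89: 11900 × 0.911 = 10841
→ [10682, 18279, 11103, 22785, 11412, 10841]

10682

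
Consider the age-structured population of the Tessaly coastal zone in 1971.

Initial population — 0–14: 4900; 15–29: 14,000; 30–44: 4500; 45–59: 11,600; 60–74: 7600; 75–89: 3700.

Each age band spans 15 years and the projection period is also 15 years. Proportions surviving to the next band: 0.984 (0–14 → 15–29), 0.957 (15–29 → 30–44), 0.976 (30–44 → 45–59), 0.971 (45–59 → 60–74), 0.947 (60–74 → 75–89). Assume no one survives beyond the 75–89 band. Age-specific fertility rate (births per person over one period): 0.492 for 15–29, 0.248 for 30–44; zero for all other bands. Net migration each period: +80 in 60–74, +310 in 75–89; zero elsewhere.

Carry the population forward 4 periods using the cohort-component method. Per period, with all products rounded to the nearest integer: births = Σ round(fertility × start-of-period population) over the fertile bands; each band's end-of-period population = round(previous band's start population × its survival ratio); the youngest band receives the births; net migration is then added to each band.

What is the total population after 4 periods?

39148

Let band 1 be 0–14 through band 6 = 75–89.
— Period 1 —
Births: 14000 * 0.492 = 6888, 4500 * 0.248 = 1116 → total 8004
Band 2: 4900 * 0.984 = 4822
Band 3: 14000 * 0.957 = 13398
Band 4: 4500 * 0.976 = 4392
Band 5: 11600 * 0.971 = 11264
Band 6: 7600 * 0.947 = 7197
Net migration: Band 5 + 80 → 11344; Band 6 + 310 → 7507
→ [8004, 4822, 13398, 4392, 11344, 7507]
— Period 2 —
Births: 4822 * 0.492 = 2372, 13398 * 0.248 = 3323 → total 5695
Band 2: 8004 * 0.984 = 7876
Band 3: 4822 * 0.957 = 4615
Band 4: 13398 * 0.976 = 13076
Band 5: 4392 * 0.971 = 4265
Band 6: 11344 * 0.947 = 10743
Net migration: Band 5 + 80 → 4345; Band 6 + 310 → 11053
→ [5695, 7876, 4615, 13076, 4345, 11053]
— Period 3 —
Births: 7876 * 0.492 = 3875, 4615 * 0.248 = 1145 → total 5020
Band 2: 5695 * 0.984 = 5604
Band 3: 7876 * 0.957 = 7537
Band 4: 4615 * 0.976 = 4504
Band 5: 13076 * 0.971 = 12697
Band 6: 4345 * 0.947 = 4115
Net migration: Band 5 + 80 → 12777; Band 6 + 310 → 4425
→ [5020, 5604, 7537, 4504, 12777, 4425]
— Period 4 —
Births: 5604 * 0.492 = 2757, 7537 * 0.248 = 1869 → total 4626
Band 2: 5020 * 0.984 = 4940
Band 3: 5604 * 0.957 = 5363
Band 4: 7537 * 0.976 = 7356
Band 5: 4504 * 0.971 = 4373
Band 6: 12777 * 0.947 = 12100
Net migration: Band 5 + 80 → 4453; Band 6 + 310 → 12410
→ [4626, 4940, 5363, 7356, 4453, 12410]
Total after period 4: 4626 + 4940 + 5363 + 7356 + 4453 + 12410 = 39148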